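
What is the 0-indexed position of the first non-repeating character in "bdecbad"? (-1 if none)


Input: bdecbad
Character frequencies:
  'a': 1
  'b': 2
  'c': 1
  'd': 2
  'e': 1
Scanning left to right for freq == 1:
  Position 0 ('b'): freq=2, skip
  Position 1 ('d'): freq=2, skip
  Position 2 ('e'): unique! => answer = 2

2


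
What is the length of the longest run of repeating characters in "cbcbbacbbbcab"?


Input: "cbcbbacbbbcab"
Scanning for longest run:
  Position 1 ('b'): new char, reset run to 1
  Position 2 ('c'): new char, reset run to 1
  Position 3 ('b'): new char, reset run to 1
  Position 4 ('b'): continues run of 'b', length=2
  Position 5 ('a'): new char, reset run to 1
  Position 6 ('c'): new char, reset run to 1
  Position 7 ('b'): new char, reset run to 1
  Position 8 ('b'): continues run of 'b', length=2
  Position 9 ('b'): continues run of 'b', length=3
  Position 10 ('c'): new char, reset run to 1
  Position 11 ('a'): new char, reset run to 1
  Position 12 ('b'): new char, reset run to 1
Longest run: 'b' with length 3

3


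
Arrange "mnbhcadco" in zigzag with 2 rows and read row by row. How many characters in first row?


Zigzag "mnbhcadco" into 2 rows:
Placing characters:
  'm' => row 0
  'n' => row 1
  'b' => row 0
  'h' => row 1
  'c' => row 0
  'a' => row 1
  'd' => row 0
  'c' => row 1
  'o' => row 0
Rows:
  Row 0: "mbcdo"
  Row 1: "nhac"
First row length: 5

5


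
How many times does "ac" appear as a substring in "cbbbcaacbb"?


Searching for "ac" in "cbbbcaacbb"
Scanning each position:
  Position 0: "cb" => no
  Position 1: "bb" => no
  Position 2: "bb" => no
  Position 3: "bc" => no
  Position 4: "ca" => no
  Position 5: "aa" => no
  Position 6: "ac" => MATCH
  Position 7: "cb" => no
  Position 8: "bb" => no
Total occurrences: 1

1


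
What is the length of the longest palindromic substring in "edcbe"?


Input: "edcbe"
Checking substrings for palindromes:
  No multi-char palindromic substrings found
Longest palindromic substring: "e" with length 1

1


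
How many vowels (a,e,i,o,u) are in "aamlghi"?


Input: aamlghi
Checking each character:
  'a' at position 0: vowel (running total: 1)
  'a' at position 1: vowel (running total: 2)
  'm' at position 2: consonant
  'l' at position 3: consonant
  'g' at position 4: consonant
  'h' at position 5: consonant
  'i' at position 6: vowel (running total: 3)
Total vowels: 3

3


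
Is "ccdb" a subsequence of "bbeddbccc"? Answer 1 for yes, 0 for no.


Check if "ccdb" is a subsequence of "bbeddbccc"
Greedy scan:
  Position 0 ('b'): no match needed
  Position 1 ('b'): no match needed
  Position 2 ('e'): no match needed
  Position 3 ('d'): no match needed
  Position 4 ('d'): no match needed
  Position 5 ('b'): no match needed
  Position 6 ('c'): matches sub[0] = 'c'
  Position 7 ('c'): matches sub[1] = 'c'
  Position 8 ('c'): no match needed
Only matched 2/4 characters => not a subsequence

0


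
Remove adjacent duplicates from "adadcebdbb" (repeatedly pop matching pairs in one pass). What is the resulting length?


Input: adadcebdbb
Stack-based adjacent duplicate removal:
  Read 'a': push. Stack: a
  Read 'd': push. Stack: ad
  Read 'a': push. Stack: ada
  Read 'd': push. Stack: adad
  Read 'c': push. Stack: adadc
  Read 'e': push. Stack: adadce
  Read 'b': push. Stack: adadceb
  Read 'd': push. Stack: adadcebd
  Read 'b': push. Stack: adadcebdb
  Read 'b': matches stack top 'b' => pop. Stack: adadcebd
Final stack: "adadcebd" (length 8)

8


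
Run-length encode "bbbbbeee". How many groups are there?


Input: bbbbbeee
Scanning for consecutive runs:
  Group 1: 'b' x 5 (positions 0-4)
  Group 2: 'e' x 3 (positions 5-7)
Total groups: 2

2


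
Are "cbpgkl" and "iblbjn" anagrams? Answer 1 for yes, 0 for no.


Strings: "cbpgkl", "iblbjn"
Sorted first:  bcgklp
Sorted second: bbijln
Differ at position 1: 'c' vs 'b' => not anagrams

0


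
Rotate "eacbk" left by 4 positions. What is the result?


Input: "eacbk", rotate left by 4
First 4 characters: "eacb"
Remaining characters: "k"
Concatenate remaining + first: "k" + "eacb" = "keacb"

keacb


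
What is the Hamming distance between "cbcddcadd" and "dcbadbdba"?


Comparing "cbcddcadd" and "dcbadbdba" position by position:
  Position 0: 'c' vs 'd' => differ
  Position 1: 'b' vs 'c' => differ
  Position 2: 'c' vs 'b' => differ
  Position 3: 'd' vs 'a' => differ
  Position 4: 'd' vs 'd' => same
  Position 5: 'c' vs 'b' => differ
  Position 6: 'a' vs 'd' => differ
  Position 7: 'd' vs 'b' => differ
  Position 8: 'd' vs 'a' => differ
Total differences (Hamming distance): 8

8


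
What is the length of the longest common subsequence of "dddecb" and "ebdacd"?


LCS of "dddecb" and "ebdacd"
DP table:
           e    b    d    a    c    d
      0    0    0    0    0    0    0
  d   0    0    0    1    1    1    1
  d   0    0    0    1    1    1    2
  d   0    0    0    1    1    1    2
  e   0    1    1    1    1    1    2
  c   0    1    1    1    1    2    2
  b   0    1    2    2    2    2    2
LCS length = dp[6][6] = 2

2


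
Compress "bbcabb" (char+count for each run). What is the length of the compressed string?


Input: bbcabb
Runs:
  'b' x 2 => "b2"
  'c' x 1 => "c1"
  'a' x 1 => "a1"
  'b' x 2 => "b2"
Compressed: "b2c1a1b2"
Compressed length: 8

8


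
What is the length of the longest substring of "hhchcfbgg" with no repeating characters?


Input: "hhchcfbgg"
Sliding window (track last position of each char):
  Position 0 ('h'): window [0,0] length 1 -- new best
  Position 1 ('h'): repeat (last at 0), move window start to 1
  Position 1 ('h'): window [1,1] length 1
  Position 2 ('c'): window [1,2] length 2 -- new best
  Position 3 ('h'): repeat (last at 1), move window start to 2
  Position 3 ('h'): window [2,3] length 2
  Position 4 ('c'): repeat (last at 2), move window start to 3
  Position 4 ('c'): window [3,4] length 2
  Position 5 ('f'): window [3,5] length 3 -- new best
  Position 6 ('b'): window [3,6] length 4 -- new best
  Position 7 ('g'): window [3,7] length 5 -- new best
  Position 8 ('g'): repeat (last at 7), move window start to 8
  Position 8 ('g'): window [8,8] length 1
Longest substring with no repeats: "hcfbg" with length 5

5


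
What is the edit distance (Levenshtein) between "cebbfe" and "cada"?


Computing edit distance: "cebbfe" -> "cada"
DP table:
           c    a    d    a
      0    1    2    3    4
  c   1    0    1    2    3
  e   2    1    1    2    3
  b   3    2    2    2    3
  b   4    3    3    3    3
  f   5    4    4    4    4
  e   6    5    5    5    5
Edit distance = dp[6][4] = 5

5


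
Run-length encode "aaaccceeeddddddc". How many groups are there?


Input: aaaccceeeddddddc
Scanning for consecutive runs:
  Group 1: 'a' x 3 (positions 0-2)
  Group 2: 'c' x 3 (positions 3-5)
  Group 3: 'e' x 3 (positions 6-8)
  Group 4: 'd' x 6 (positions 9-14)
  Group 5: 'c' x 1 (positions 15-15)
Total groups: 5

5


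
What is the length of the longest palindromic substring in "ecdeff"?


Input: "ecdeff"
Checking substrings for palindromes:
  [4:6] "ff" (len 2) => palindrome
Longest palindromic substring: "ff" with length 2

2


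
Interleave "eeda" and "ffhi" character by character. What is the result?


Interleaving "eeda" and "ffhi":
  Position 0: 'e' from first, 'f' from second => "ef"
  Position 1: 'e' from first, 'f' from second => "ef"
  Position 2: 'd' from first, 'h' from second => "dh"
  Position 3: 'a' from first, 'i' from second => "ai"
Result: efefdhai

efefdhai


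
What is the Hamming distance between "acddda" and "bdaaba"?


Comparing "acddda" and "bdaaba" position by position:
  Position 0: 'a' vs 'b' => differ
  Position 1: 'c' vs 'd' => differ
  Position 2: 'd' vs 'a' => differ
  Position 3: 'd' vs 'a' => differ
  Position 4: 'd' vs 'b' => differ
  Position 5: 'a' vs 'a' => same
Total differences (Hamming distance): 5

5


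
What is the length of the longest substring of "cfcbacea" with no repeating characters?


Input: "cfcbacea"
Sliding window (track last position of each char):
  Position 0 ('c'): window [0,0] length 1 -- new best
  Position 1 ('f'): window [0,1] length 2 -- new best
  Position 2 ('c'): repeat (last at 0), move window start to 1
  Position 2 ('c'): window [1,2] length 2
  Position 3 ('b'): window [1,3] length 3 -- new best
  Position 4 ('a'): window [1,4] length 4 -- new best
  Position 5 ('c'): repeat (last at 2), move window start to 3
  Position 5 ('c'): window [3,5] length 3
  Position 6 ('e'): window [3,6] length 4
  Position 7 ('a'): repeat (last at 4), move window start to 5
  Position 7 ('a'): window [5,7] length 3
Longest substring with no repeats: "fcba" with length 4

4


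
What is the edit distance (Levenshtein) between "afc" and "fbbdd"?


Computing edit distance: "afc" -> "fbbdd"
DP table:
           f    b    b    d    d
      0    1    2    3    4    5
  a   1    1    2    3    4    5
  f   2    1    2    3    4    5
  c   3    2    2    3    4    5
Edit distance = dp[3][5] = 5

5


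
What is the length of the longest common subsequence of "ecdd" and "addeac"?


LCS of "ecdd" and "addeac"
DP table:
           a    d    d    e    a    c
      0    0    0    0    0    0    0
  e   0    0    0    0    1    1    1
  c   0    0    0    0    1    1    2
  d   0    0    1    1    1    1    2
  d   0    0    1    2    2    2    2
LCS length = dp[4][6] = 2

2


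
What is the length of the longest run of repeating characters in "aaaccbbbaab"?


Input: "aaaccbbbaab"
Scanning for longest run:
  Position 1 ('a'): continues run of 'a', length=2
  Position 2 ('a'): continues run of 'a', length=3
  Position 3 ('c'): new char, reset run to 1
  Position 4 ('c'): continues run of 'c', length=2
  Position 5 ('b'): new char, reset run to 1
  Position 6 ('b'): continues run of 'b', length=2
  Position 7 ('b'): continues run of 'b', length=3
  Position 8 ('a'): new char, reset run to 1
  Position 9 ('a'): continues run of 'a', length=2
  Position 10 ('b'): new char, reset run to 1
Longest run: 'a' with length 3

3


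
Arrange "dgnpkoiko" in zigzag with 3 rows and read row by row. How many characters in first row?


Zigzag "dgnpkoiko" into 3 rows:
Placing characters:
  'd' => row 0
  'g' => row 1
  'n' => row 2
  'p' => row 1
  'k' => row 0
  'o' => row 1
  'i' => row 2
  'k' => row 1
  'o' => row 0
Rows:
  Row 0: "dko"
  Row 1: "gpok"
  Row 2: "ni"
First row length: 3

3


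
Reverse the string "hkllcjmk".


Input: hkllcjmk
Reading characters right to left:
  Position 7: 'k'
  Position 6: 'm'
  Position 5: 'j'
  Position 4: 'c'
  Position 3: 'l'
  Position 2: 'l'
  Position 1: 'k'
  Position 0: 'h'
Reversed: kmjcllkh

kmjcllkh


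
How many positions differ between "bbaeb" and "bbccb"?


Comparing "bbaeb" and "bbccb" position by position:
  Position 0: 'b' vs 'b' => same
  Position 1: 'b' vs 'b' => same
  Position 2: 'a' vs 'c' => DIFFER
  Position 3: 'e' vs 'c' => DIFFER
  Position 4: 'b' vs 'b' => same
Positions that differ: 2

2


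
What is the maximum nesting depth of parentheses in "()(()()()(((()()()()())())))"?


Input: "()(()()()(((()()()()())())))"
Tracking depth:
  Position 0 '(': depth becomes 1
  Position 1 ')': depth becomes 0
  Position 2 '(': depth becomes 1
  Position 3 '(': depth becomes 2
  Position 4 ')': depth becomes 1
  Position 5 '(': depth becomes 2
  Position 6 ')': depth becomes 1
  Position 7 '(': depth becomes 2
  Position 8 ')': depth becomes 1
  Position 9 '(': depth becomes 2
  Position 10 '(': depth becomes 3
  Position 11 '(': depth becomes 4
  Position 12 '(': depth becomes 5
  Position 13 ')': depth becomes 4
  Position 14 '(': depth becomes 5
  Position 15 ')': depth becomes 4
  Position 16 '(': depth becomes 5
  Position 17 ')': depth becomes 4
  Position 18 '(': depth becomes 5
  Position 19 ')': depth becomes 4
  Position 20 '(': depth becomes 5
  Position 21 ')': depth becomes 4
  Position 22 ')': depth becomes 3
  Position 23 '(': depth becomes 4
  Position 24 ')': depth becomes 3
  Position 25 ')': depth becomes 2
  Position 26 ')': depth becomes 1
  Position 27 ')': depth becomes 0
Maximum depth reached: 5

5


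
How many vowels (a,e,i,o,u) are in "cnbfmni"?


Input: cnbfmni
Checking each character:
  'c' at position 0: consonant
  'n' at position 1: consonant
  'b' at position 2: consonant
  'f' at position 3: consonant
  'm' at position 4: consonant
  'n' at position 5: consonant
  'i' at position 6: vowel (running total: 1)
Total vowels: 1

1


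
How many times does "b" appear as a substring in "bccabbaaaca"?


Searching for "b" in "bccabbaaaca"
Scanning each position:
  Position 0: "b" => MATCH
  Position 1: "c" => no
  Position 2: "c" => no
  Position 3: "a" => no
  Position 4: "b" => MATCH
  Position 5: "b" => MATCH
  Position 6: "a" => no
  Position 7: "a" => no
  Position 8: "a" => no
  Position 9: "c" => no
  Position 10: "a" => no
Total occurrences: 3

3


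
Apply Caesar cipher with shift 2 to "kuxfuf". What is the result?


Caesar cipher: shift "kuxfuf" by 2
  'k' (pos 10) + 2 = pos 12 = 'm'
  'u' (pos 20) + 2 = pos 22 = 'w'
  'x' (pos 23) + 2 = pos 25 = 'z'
  'f' (pos 5) + 2 = pos 7 = 'h'
  'u' (pos 20) + 2 = pos 22 = 'w'
  'f' (pos 5) + 2 = pos 7 = 'h'
Result: mwzhwh

mwzhwh


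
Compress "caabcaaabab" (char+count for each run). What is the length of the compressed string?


Input: caabcaaabab
Runs:
  'c' x 1 => "c1"
  'a' x 2 => "a2"
  'b' x 1 => "b1"
  'c' x 1 => "c1"
  'a' x 3 => "a3"
  'b' x 1 => "b1"
  'a' x 1 => "a1"
  'b' x 1 => "b1"
Compressed: "c1a2b1c1a3b1a1b1"
Compressed length: 16

16


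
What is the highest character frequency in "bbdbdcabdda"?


Input: bbdbdcabdda
Character counts:
  'a': 2
  'b': 4
  'c': 1
  'd': 4
Maximum frequency: 4

4


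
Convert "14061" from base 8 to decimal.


Input: "14061" in base 8
Positional expansion:
  Digit '1' (value 1) x 8^4 = 4096
  Digit '4' (value 4) x 8^3 = 2048
  Digit '0' (value 0) x 8^2 = 0
  Digit '6' (value 6) x 8^1 = 48
  Digit '1' (value 1) x 8^0 = 1
Sum = 6193

6193


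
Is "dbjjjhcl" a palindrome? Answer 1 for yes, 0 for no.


Input: dbjjjhcl
Reversed: lchjjjbd
  Compare pos 0 ('d') with pos 7 ('l'): MISMATCH
  Compare pos 1 ('b') with pos 6 ('c'): MISMATCH
  Compare pos 2 ('j') with pos 5 ('h'): MISMATCH
  Compare pos 3 ('j') with pos 4 ('j'): match
Result: not a palindrome

0


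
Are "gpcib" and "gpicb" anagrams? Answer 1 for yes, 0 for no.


Strings: "gpcib", "gpicb"
Sorted first:  bcgip
Sorted second: bcgip
Sorted forms match => anagrams

1


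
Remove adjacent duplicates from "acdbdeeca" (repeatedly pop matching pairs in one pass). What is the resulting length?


Input: acdbdeeca
Stack-based adjacent duplicate removal:
  Read 'a': push. Stack: a
  Read 'c': push. Stack: ac
  Read 'd': push. Stack: acd
  Read 'b': push. Stack: acdb
  Read 'd': push. Stack: acdbd
  Read 'e': push. Stack: acdbde
  Read 'e': matches stack top 'e' => pop. Stack: acdbd
  Read 'c': push. Stack: acdbdc
  Read 'a': push. Stack: acdbdca
Final stack: "acdbdca" (length 7)

7


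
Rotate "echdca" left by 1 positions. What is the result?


Input: "echdca", rotate left by 1
First 1 characters: "e"
Remaining characters: "chdca"
Concatenate remaining + first: "chdca" + "e" = "chdcae"

chdcae


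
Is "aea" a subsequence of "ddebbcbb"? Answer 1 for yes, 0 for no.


Check if "aea" is a subsequence of "ddebbcbb"
Greedy scan:
  Position 0 ('d'): no match needed
  Position 1 ('d'): no match needed
  Position 2 ('e'): no match needed
  Position 3 ('b'): no match needed
  Position 4 ('b'): no match needed
  Position 5 ('c'): no match needed
  Position 6 ('b'): no match needed
  Position 7 ('b'): no match needed
Only matched 0/3 characters => not a subsequence

0


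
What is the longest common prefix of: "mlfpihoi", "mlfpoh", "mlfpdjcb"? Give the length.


Words: mlfpihoi, mlfpoh, mlfpdjcb
  Position 0: all 'm' => match
  Position 1: all 'l' => match
  Position 2: all 'f' => match
  Position 3: all 'p' => match
  Position 4: ('i', 'o', 'd') => mismatch, stop
LCP = "mlfp" (length 4)

4


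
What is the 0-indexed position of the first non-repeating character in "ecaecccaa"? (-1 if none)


Input: ecaecccaa
Character frequencies:
  'a': 3
  'c': 4
  'e': 2
Scanning left to right for freq == 1:
  Position 0 ('e'): freq=2, skip
  Position 1 ('c'): freq=4, skip
  Position 2 ('a'): freq=3, skip
  Position 3 ('e'): freq=2, skip
  Position 4 ('c'): freq=4, skip
  Position 5 ('c'): freq=4, skip
  Position 6 ('c'): freq=4, skip
  Position 7 ('a'): freq=3, skip
  Position 8 ('a'): freq=3, skip
  No unique character found => answer = -1

-1


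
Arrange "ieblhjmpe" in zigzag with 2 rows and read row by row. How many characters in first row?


Zigzag "ieblhjmpe" into 2 rows:
Placing characters:
  'i' => row 0
  'e' => row 1
  'b' => row 0
  'l' => row 1
  'h' => row 0
  'j' => row 1
  'm' => row 0
  'p' => row 1
  'e' => row 0
Rows:
  Row 0: "ibhme"
  Row 1: "eljp"
First row length: 5

5


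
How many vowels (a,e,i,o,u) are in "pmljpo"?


Input: pmljpo
Checking each character:
  'p' at position 0: consonant
  'm' at position 1: consonant
  'l' at position 2: consonant
  'j' at position 3: consonant
  'p' at position 4: consonant
  'o' at position 5: vowel (running total: 1)
Total vowels: 1

1


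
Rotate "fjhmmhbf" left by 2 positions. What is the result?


Input: "fjhmmhbf", rotate left by 2
First 2 characters: "fj"
Remaining characters: "hmmhbf"
Concatenate remaining + first: "hmmhbf" + "fj" = "hmmhbffj"

hmmhbffj


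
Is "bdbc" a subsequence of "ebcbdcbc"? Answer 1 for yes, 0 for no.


Check if "bdbc" is a subsequence of "ebcbdcbc"
Greedy scan:
  Position 0 ('e'): no match needed
  Position 1 ('b'): matches sub[0] = 'b'
  Position 2 ('c'): no match needed
  Position 3 ('b'): no match needed
  Position 4 ('d'): matches sub[1] = 'd'
  Position 5 ('c'): no match needed
  Position 6 ('b'): matches sub[2] = 'b'
  Position 7 ('c'): matches sub[3] = 'c'
All 4 characters matched => is a subsequence

1


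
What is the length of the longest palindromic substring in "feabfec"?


Input: "feabfec"
Checking substrings for palindromes:
  No multi-char palindromic substrings found
Longest palindromic substring: "f" with length 1

1


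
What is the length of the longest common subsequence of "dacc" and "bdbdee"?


LCS of "dacc" and "bdbdee"
DP table:
           b    d    b    d    e    e
      0    0    0    0    0    0    0
  d   0    0    1    1    1    1    1
  a   0    0    1    1    1    1    1
  c   0    0    1    1    1    1    1
  c   0    0    1    1    1    1    1
LCS length = dp[4][6] = 1

1


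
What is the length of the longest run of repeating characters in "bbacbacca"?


Input: "bbacbacca"
Scanning for longest run:
  Position 1 ('b'): continues run of 'b', length=2
  Position 2 ('a'): new char, reset run to 1
  Position 3 ('c'): new char, reset run to 1
  Position 4 ('b'): new char, reset run to 1
  Position 5 ('a'): new char, reset run to 1
  Position 6 ('c'): new char, reset run to 1
  Position 7 ('c'): continues run of 'c', length=2
  Position 8 ('a'): new char, reset run to 1
Longest run: 'b' with length 2

2


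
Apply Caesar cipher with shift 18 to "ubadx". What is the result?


Caesar cipher: shift "ubadx" by 18
  'u' (pos 20) + 18 = pos 12 = 'm'
  'b' (pos 1) + 18 = pos 19 = 't'
  'a' (pos 0) + 18 = pos 18 = 's'
  'd' (pos 3) + 18 = pos 21 = 'v'
  'x' (pos 23) + 18 = pos 15 = 'p'
Result: mtsvp

mtsvp


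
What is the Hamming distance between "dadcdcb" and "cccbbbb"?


Comparing "dadcdcb" and "cccbbbb" position by position:
  Position 0: 'd' vs 'c' => differ
  Position 1: 'a' vs 'c' => differ
  Position 2: 'd' vs 'c' => differ
  Position 3: 'c' vs 'b' => differ
  Position 4: 'd' vs 'b' => differ
  Position 5: 'c' vs 'b' => differ
  Position 6: 'b' vs 'b' => same
Total differences (Hamming distance): 6

6


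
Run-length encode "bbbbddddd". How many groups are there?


Input: bbbbddddd
Scanning for consecutive runs:
  Group 1: 'b' x 4 (positions 0-3)
  Group 2: 'd' x 5 (positions 4-8)
Total groups: 2

2


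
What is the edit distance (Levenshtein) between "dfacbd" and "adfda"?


Computing edit distance: "dfacbd" -> "adfda"
DP table:
           a    d    f    d    a
      0    1    2    3    4    5
  d   1    1    1    2    3    4
  f   2    2    2    1    2    3
  a   3    2    3    2    2    2
  c   4    3    3    3    3    3
  b   5    4    4    4    4    4
  d   6    5    4    5    4    5
Edit distance = dp[6][5] = 5

5


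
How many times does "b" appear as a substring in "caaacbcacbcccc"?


Searching for "b" in "caaacbcacbcccc"
Scanning each position:
  Position 0: "c" => no
  Position 1: "a" => no
  Position 2: "a" => no
  Position 3: "a" => no
  Position 4: "c" => no
  Position 5: "b" => MATCH
  Position 6: "c" => no
  Position 7: "a" => no
  Position 8: "c" => no
  Position 9: "b" => MATCH
  Position 10: "c" => no
  Position 11: "c" => no
  Position 12: "c" => no
  Position 13: "c" => no
Total occurrences: 2

2


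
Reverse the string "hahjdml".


Input: hahjdml
Reading characters right to left:
  Position 6: 'l'
  Position 5: 'm'
  Position 4: 'd'
  Position 3: 'j'
  Position 2: 'h'
  Position 1: 'a'
  Position 0: 'h'
Reversed: lmdjhah

lmdjhah


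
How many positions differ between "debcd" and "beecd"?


Comparing "debcd" and "beecd" position by position:
  Position 0: 'd' vs 'b' => DIFFER
  Position 1: 'e' vs 'e' => same
  Position 2: 'b' vs 'e' => DIFFER
  Position 3: 'c' vs 'c' => same
  Position 4: 'd' vs 'd' => same
Positions that differ: 2

2


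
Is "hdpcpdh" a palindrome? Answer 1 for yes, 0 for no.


Input: hdpcpdh
Reversed: hdpcpdh
  Compare pos 0 ('h') with pos 6 ('h'): match
  Compare pos 1 ('d') with pos 5 ('d'): match
  Compare pos 2 ('p') with pos 4 ('p'): match
Result: palindrome

1


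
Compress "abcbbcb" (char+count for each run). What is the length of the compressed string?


Input: abcbbcb
Runs:
  'a' x 1 => "a1"
  'b' x 1 => "b1"
  'c' x 1 => "c1"
  'b' x 2 => "b2"
  'c' x 1 => "c1"
  'b' x 1 => "b1"
Compressed: "a1b1c1b2c1b1"
Compressed length: 12

12


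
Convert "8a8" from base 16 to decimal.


Input: "8a8" in base 16
Positional expansion:
  Digit '8' (value 8) x 16^2 = 2048
  Digit 'a' (value 10) x 16^1 = 160
  Digit '8' (value 8) x 16^0 = 8
Sum = 2216

2216


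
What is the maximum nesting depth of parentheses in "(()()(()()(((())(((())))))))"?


Input: "(()()(()()(((())(((())))))))"
Tracking depth:
  Position 0 '(': depth becomes 1
  Position 1 '(': depth becomes 2
  Position 2 ')': depth becomes 1
  Position 3 '(': depth becomes 2
  Position 4 ')': depth becomes 1
  Position 5 '(': depth becomes 2
  Position 6 '(': depth becomes 3
  Position 7 ')': depth becomes 2
  Position 8 '(': depth becomes 3
  Position 9 ')': depth becomes 2
  Position 10 '(': depth becomes 3
  Position 11 '(': depth becomes 4
  Position 12 '(': depth becomes 5
  Position 13 '(': depth becomes 6
  Position 14 ')': depth becomes 5
  Position 15 ')': depth becomes 4
  Position 16 '(': depth becomes 5
  Position 17 '(': depth becomes 6
  Position 18 '(': depth becomes 7
  Position 19 '(': depth becomes 8
  Position 20 ')': depth becomes 7
  Position 21 ')': depth becomes 6
  Position 22 ')': depth becomes 5
  Position 23 ')': depth becomes 4
  Position 24 ')': depth becomes 3
  Position 25 ')': depth becomes 2
  Position 26 ')': depth becomes 1
  Position 27 ')': depth becomes 0
Maximum depth reached: 8

8


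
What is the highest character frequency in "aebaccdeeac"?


Input: aebaccdeeac
Character counts:
  'a': 3
  'b': 1
  'c': 3
  'd': 1
  'e': 3
Maximum frequency: 3

3


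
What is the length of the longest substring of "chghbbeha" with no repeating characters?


Input: "chghbbeha"
Sliding window (track last position of each char):
  Position 0 ('c'): window [0,0] length 1 -- new best
  Position 1 ('h'): window [0,1] length 2 -- new best
  Position 2 ('g'): window [0,2] length 3 -- new best
  Position 3 ('h'): repeat (last at 1), move window start to 2
  Position 3 ('h'): window [2,3] length 2
  Position 4 ('b'): window [2,4] length 3
  Position 5 ('b'): repeat (last at 4), move window start to 5
  Position 5 ('b'): window [5,5] length 1
  Position 6 ('e'): window [5,6] length 2
  Position 7 ('h'): window [5,7] length 3
  Position 8 ('a'): window [5,8] length 4 -- new best
Longest substring with no repeats: "beha" with length 4

4


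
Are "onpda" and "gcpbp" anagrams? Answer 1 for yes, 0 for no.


Strings: "onpda", "gcpbp"
Sorted first:  adnop
Sorted second: bcgpp
Differ at position 0: 'a' vs 'b' => not anagrams

0


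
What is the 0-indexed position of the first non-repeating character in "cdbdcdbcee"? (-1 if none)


Input: cdbdcdbcee
Character frequencies:
  'b': 2
  'c': 3
  'd': 3
  'e': 2
Scanning left to right for freq == 1:
  Position 0 ('c'): freq=3, skip
  Position 1 ('d'): freq=3, skip
  Position 2 ('b'): freq=2, skip
  Position 3 ('d'): freq=3, skip
  Position 4 ('c'): freq=3, skip
  Position 5 ('d'): freq=3, skip
  Position 6 ('b'): freq=2, skip
  Position 7 ('c'): freq=3, skip
  Position 8 ('e'): freq=2, skip
  Position 9 ('e'): freq=2, skip
  No unique character found => answer = -1

-1


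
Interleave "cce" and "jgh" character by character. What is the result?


Interleaving "cce" and "jgh":
  Position 0: 'c' from first, 'j' from second => "cj"
  Position 1: 'c' from first, 'g' from second => "cg"
  Position 2: 'e' from first, 'h' from second => "eh"
Result: cjcgeh

cjcgeh


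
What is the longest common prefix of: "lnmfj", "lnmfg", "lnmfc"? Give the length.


Words: lnmfj, lnmfg, lnmfc
  Position 0: all 'l' => match
  Position 1: all 'n' => match
  Position 2: all 'm' => match
  Position 3: all 'f' => match
  Position 4: ('j', 'g', 'c') => mismatch, stop
LCP = "lnmf" (length 4)

4


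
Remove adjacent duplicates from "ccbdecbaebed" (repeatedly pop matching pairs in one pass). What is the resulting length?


Input: ccbdecbaebed
Stack-based adjacent duplicate removal:
  Read 'c': push. Stack: c
  Read 'c': matches stack top 'c' => pop. Stack: (empty)
  Read 'b': push. Stack: b
  Read 'd': push. Stack: bd
  Read 'e': push. Stack: bde
  Read 'c': push. Stack: bdec
  Read 'b': push. Stack: bdecb
  Read 'a': push. Stack: bdecba
  Read 'e': push. Stack: bdecbae
  Read 'b': push. Stack: bdecbaeb
  Read 'e': push. Stack: bdecbaebe
  Read 'd': push. Stack: bdecbaebed
Final stack: "bdecbaebed" (length 10)

10


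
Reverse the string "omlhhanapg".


Input: omlhhanapg
Reading characters right to left:
  Position 9: 'g'
  Position 8: 'p'
  Position 7: 'a'
  Position 6: 'n'
  Position 5: 'a'
  Position 4: 'h'
  Position 3: 'h'
  Position 2: 'l'
  Position 1: 'm'
  Position 0: 'o'
Reversed: gpanahhlmo

gpanahhlmo


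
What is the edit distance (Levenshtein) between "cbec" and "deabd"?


Computing edit distance: "cbec" -> "deabd"
DP table:
           d    e    a    b    d
      0    1    2    3    4    5
  c   1    1    2    3    4    5
  b   2    2    2    3    3    4
  e   3    3    2    3    4    4
  c   4    4    3    3    4    5
Edit distance = dp[4][5] = 5

5


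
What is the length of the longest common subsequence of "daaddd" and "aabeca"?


LCS of "daaddd" and "aabeca"
DP table:
           a    a    b    e    c    a
      0    0    0    0    0    0    0
  d   0    0    0    0    0    0    0
  a   0    1    1    1    1    1    1
  a   0    1    2    2    2    2    2
  d   0    1    2    2    2    2    2
  d   0    1    2    2    2    2    2
  d   0    1    2    2    2    2    2
LCS length = dp[6][6] = 2

2


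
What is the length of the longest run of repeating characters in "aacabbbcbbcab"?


Input: "aacabbbcbbcab"
Scanning for longest run:
  Position 1 ('a'): continues run of 'a', length=2
  Position 2 ('c'): new char, reset run to 1
  Position 3 ('a'): new char, reset run to 1
  Position 4 ('b'): new char, reset run to 1
  Position 5 ('b'): continues run of 'b', length=2
  Position 6 ('b'): continues run of 'b', length=3
  Position 7 ('c'): new char, reset run to 1
  Position 8 ('b'): new char, reset run to 1
  Position 9 ('b'): continues run of 'b', length=2
  Position 10 ('c'): new char, reset run to 1
  Position 11 ('a'): new char, reset run to 1
  Position 12 ('b'): new char, reset run to 1
Longest run: 'b' with length 3

3


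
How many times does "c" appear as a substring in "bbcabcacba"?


Searching for "c" in "bbcabcacba"
Scanning each position:
  Position 0: "b" => no
  Position 1: "b" => no
  Position 2: "c" => MATCH
  Position 3: "a" => no
  Position 4: "b" => no
  Position 5: "c" => MATCH
  Position 6: "a" => no
  Position 7: "c" => MATCH
  Position 8: "b" => no
  Position 9: "a" => no
Total occurrences: 3

3


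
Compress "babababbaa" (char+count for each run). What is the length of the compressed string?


Input: babababbaa
Runs:
  'b' x 1 => "b1"
  'a' x 1 => "a1"
  'b' x 1 => "b1"
  'a' x 1 => "a1"
  'b' x 1 => "b1"
  'a' x 1 => "a1"
  'b' x 2 => "b2"
  'a' x 2 => "a2"
Compressed: "b1a1b1a1b1a1b2a2"
Compressed length: 16

16


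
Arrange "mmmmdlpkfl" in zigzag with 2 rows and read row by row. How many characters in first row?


Zigzag "mmmmdlpkfl" into 2 rows:
Placing characters:
  'm' => row 0
  'm' => row 1
  'm' => row 0
  'm' => row 1
  'd' => row 0
  'l' => row 1
  'p' => row 0
  'k' => row 1
  'f' => row 0
  'l' => row 1
Rows:
  Row 0: "mmdpf"
  Row 1: "mmlkl"
First row length: 5

5


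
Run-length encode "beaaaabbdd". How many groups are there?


Input: beaaaabbdd
Scanning for consecutive runs:
  Group 1: 'b' x 1 (positions 0-0)
  Group 2: 'e' x 1 (positions 1-1)
  Group 3: 'a' x 4 (positions 2-5)
  Group 4: 'b' x 2 (positions 6-7)
  Group 5: 'd' x 2 (positions 8-9)
Total groups: 5

5


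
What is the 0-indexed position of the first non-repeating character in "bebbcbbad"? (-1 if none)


Input: bebbcbbad
Character frequencies:
  'a': 1
  'b': 5
  'c': 1
  'd': 1
  'e': 1
Scanning left to right for freq == 1:
  Position 0 ('b'): freq=5, skip
  Position 1 ('e'): unique! => answer = 1

1


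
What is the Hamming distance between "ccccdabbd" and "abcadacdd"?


Comparing "ccccdabbd" and "abcadacdd" position by position:
  Position 0: 'c' vs 'a' => differ
  Position 1: 'c' vs 'b' => differ
  Position 2: 'c' vs 'c' => same
  Position 3: 'c' vs 'a' => differ
  Position 4: 'd' vs 'd' => same
  Position 5: 'a' vs 'a' => same
  Position 6: 'b' vs 'c' => differ
  Position 7: 'b' vs 'd' => differ
  Position 8: 'd' vs 'd' => same
Total differences (Hamming distance): 5

5


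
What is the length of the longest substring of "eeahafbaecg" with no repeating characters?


Input: "eeahafbaecg"
Sliding window (track last position of each char):
  Position 0 ('e'): window [0,0] length 1 -- new best
  Position 1 ('e'): repeat (last at 0), move window start to 1
  Position 1 ('e'): window [1,1] length 1
  Position 2 ('a'): window [1,2] length 2 -- new best
  Position 3 ('h'): window [1,3] length 3 -- new best
  Position 4 ('a'): repeat (last at 2), move window start to 3
  Position 4 ('a'): window [3,4] length 2
  Position 5 ('f'): window [3,5] length 3
  Position 6 ('b'): window [3,6] length 4 -- new best
  Position 7 ('a'): repeat (last at 4), move window start to 5
  Position 7 ('a'): window [5,7] length 3
  Position 8 ('e'): window [5,8] length 4
  Position 9 ('c'): window [5,9] length 5 -- new best
  Position 10 ('g'): window [5,10] length 6 -- new best
Longest substring with no repeats: "fbaecg" with length 6

6


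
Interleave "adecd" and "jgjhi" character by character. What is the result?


Interleaving "adecd" and "jgjhi":
  Position 0: 'a' from first, 'j' from second => "aj"
  Position 1: 'd' from first, 'g' from second => "dg"
  Position 2: 'e' from first, 'j' from second => "ej"
  Position 3: 'c' from first, 'h' from second => "ch"
  Position 4: 'd' from first, 'i' from second => "di"
Result: ajdgejchdi

ajdgejchdi


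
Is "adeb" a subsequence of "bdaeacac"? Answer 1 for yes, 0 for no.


Check if "adeb" is a subsequence of "bdaeacac"
Greedy scan:
  Position 0 ('b'): no match needed
  Position 1 ('d'): no match needed
  Position 2 ('a'): matches sub[0] = 'a'
  Position 3 ('e'): no match needed
  Position 4 ('a'): no match needed
  Position 5 ('c'): no match needed
  Position 6 ('a'): no match needed
  Position 7 ('c'): no match needed
Only matched 1/4 characters => not a subsequence

0


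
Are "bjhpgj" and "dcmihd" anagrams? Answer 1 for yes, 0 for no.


Strings: "bjhpgj", "dcmihd"
Sorted first:  bghjjp
Sorted second: cddhim
Differ at position 0: 'b' vs 'c' => not anagrams

0


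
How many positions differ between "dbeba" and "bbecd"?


Comparing "dbeba" and "bbecd" position by position:
  Position 0: 'd' vs 'b' => DIFFER
  Position 1: 'b' vs 'b' => same
  Position 2: 'e' vs 'e' => same
  Position 3: 'b' vs 'c' => DIFFER
  Position 4: 'a' vs 'd' => DIFFER
Positions that differ: 3

3


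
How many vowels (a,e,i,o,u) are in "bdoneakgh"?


Input: bdoneakgh
Checking each character:
  'b' at position 0: consonant
  'd' at position 1: consonant
  'o' at position 2: vowel (running total: 1)
  'n' at position 3: consonant
  'e' at position 4: vowel (running total: 2)
  'a' at position 5: vowel (running total: 3)
  'k' at position 6: consonant
  'g' at position 7: consonant
  'h' at position 8: consonant
Total vowels: 3

3


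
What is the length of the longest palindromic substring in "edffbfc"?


Input: "edffbfc"
Checking substrings for palindromes:
  [3:6] "fbf" (len 3) => palindrome
  [2:4] "ff" (len 2) => palindrome
Longest palindromic substring: "fbf" with length 3

3


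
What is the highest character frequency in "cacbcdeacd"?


Input: cacbcdeacd
Character counts:
  'a': 2
  'b': 1
  'c': 4
  'd': 2
  'e': 1
Maximum frequency: 4

4


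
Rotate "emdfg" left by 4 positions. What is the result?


Input: "emdfg", rotate left by 4
First 4 characters: "emdf"
Remaining characters: "g"
Concatenate remaining + first: "g" + "emdf" = "gemdf"

gemdf


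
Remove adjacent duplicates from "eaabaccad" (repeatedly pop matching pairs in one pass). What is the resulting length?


Input: eaabaccad
Stack-based adjacent duplicate removal:
  Read 'e': push. Stack: e
  Read 'a': push. Stack: ea
  Read 'a': matches stack top 'a' => pop. Stack: e
  Read 'b': push. Stack: eb
  Read 'a': push. Stack: eba
  Read 'c': push. Stack: ebac
  Read 'c': matches stack top 'c' => pop. Stack: eba
  Read 'a': matches stack top 'a' => pop. Stack: eb
  Read 'd': push. Stack: ebd
Final stack: "ebd" (length 3)

3


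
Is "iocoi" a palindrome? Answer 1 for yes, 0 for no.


Input: iocoi
Reversed: iocoi
  Compare pos 0 ('i') with pos 4 ('i'): match
  Compare pos 1 ('o') with pos 3 ('o'): match
Result: palindrome

1


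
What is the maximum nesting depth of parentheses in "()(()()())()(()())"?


Input: "()(()()())()(()())"
Tracking depth:
  Position 0 '(': depth becomes 1
  Position 1 ')': depth becomes 0
  Position 2 '(': depth becomes 1
  Position 3 '(': depth becomes 2
  Position 4 ')': depth becomes 1
  Position 5 '(': depth becomes 2
  Position 6 ')': depth becomes 1
  Position 7 '(': depth becomes 2
  Position 8 ')': depth becomes 1
  Position 9 ')': depth becomes 0
  Position 10 '(': depth becomes 1
  Position 11 ')': depth becomes 0
  Position 12 '(': depth becomes 1
  Position 13 '(': depth becomes 2
  Position 14 ')': depth becomes 1
  Position 15 '(': depth becomes 2
  Position 16 ')': depth becomes 1
  Position 17 ')': depth becomes 0
Maximum depth reached: 2

2


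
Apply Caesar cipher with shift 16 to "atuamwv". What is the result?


Caesar cipher: shift "atuamwv" by 16
  'a' (pos 0) + 16 = pos 16 = 'q'
  't' (pos 19) + 16 = pos 9 = 'j'
  'u' (pos 20) + 16 = pos 10 = 'k'
  'a' (pos 0) + 16 = pos 16 = 'q'
  'm' (pos 12) + 16 = pos 2 = 'c'
  'w' (pos 22) + 16 = pos 12 = 'm'
  'v' (pos 21) + 16 = pos 11 = 'l'
Result: qjkqcml

qjkqcml


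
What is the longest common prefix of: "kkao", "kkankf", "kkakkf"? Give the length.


Words: kkao, kkankf, kkakkf
  Position 0: all 'k' => match
  Position 1: all 'k' => match
  Position 2: all 'a' => match
  Position 3: ('o', 'n', 'k') => mismatch, stop
LCP = "kka" (length 3)

3


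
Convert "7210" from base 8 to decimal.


Input: "7210" in base 8
Positional expansion:
  Digit '7' (value 7) x 8^3 = 3584
  Digit '2' (value 2) x 8^2 = 128
  Digit '1' (value 1) x 8^1 = 8
  Digit '0' (value 0) x 8^0 = 0
Sum = 3720

3720


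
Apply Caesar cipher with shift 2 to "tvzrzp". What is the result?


Caesar cipher: shift "tvzrzp" by 2
  't' (pos 19) + 2 = pos 21 = 'v'
  'v' (pos 21) + 2 = pos 23 = 'x'
  'z' (pos 25) + 2 = pos 1 = 'b'
  'r' (pos 17) + 2 = pos 19 = 't'
  'z' (pos 25) + 2 = pos 1 = 'b'
  'p' (pos 15) + 2 = pos 17 = 'r'
Result: vxbtbr

vxbtbr


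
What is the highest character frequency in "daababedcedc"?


Input: daababedcedc
Character counts:
  'a': 3
  'b': 2
  'c': 2
  'd': 3
  'e': 2
Maximum frequency: 3

3


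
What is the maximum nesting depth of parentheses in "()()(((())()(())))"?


Input: "()()(((())()(())))"
Tracking depth:
  Position 0 '(': depth becomes 1
  Position 1 ')': depth becomes 0
  Position 2 '(': depth becomes 1
  Position 3 ')': depth becomes 0
  Position 4 '(': depth becomes 1
  Position 5 '(': depth becomes 2
  Position 6 '(': depth becomes 3
  Position 7 '(': depth becomes 4
  Position 8 ')': depth becomes 3
  Position 9 ')': depth becomes 2
  Position 10 '(': depth becomes 3
  Position 11 ')': depth becomes 2
  Position 12 '(': depth becomes 3
  Position 13 '(': depth becomes 4
  Position 14 ')': depth becomes 3
  Position 15 ')': depth becomes 2
  Position 16 ')': depth becomes 1
  Position 17 ')': depth becomes 0
Maximum depth reached: 4

4


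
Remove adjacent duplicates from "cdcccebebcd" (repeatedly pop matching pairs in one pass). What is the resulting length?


Input: cdcccebebcd
Stack-based adjacent duplicate removal:
  Read 'c': push. Stack: c
  Read 'd': push. Stack: cd
  Read 'c': push. Stack: cdc
  Read 'c': matches stack top 'c' => pop. Stack: cd
  Read 'c': push. Stack: cdc
  Read 'e': push. Stack: cdce
  Read 'b': push. Stack: cdceb
  Read 'e': push. Stack: cdcebe
  Read 'b': push. Stack: cdcebeb
  Read 'c': push. Stack: cdcebebc
  Read 'd': push. Stack: cdcebebcd
Final stack: "cdcebebcd" (length 9)

9


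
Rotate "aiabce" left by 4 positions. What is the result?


Input: "aiabce", rotate left by 4
First 4 characters: "aiab"
Remaining characters: "ce"
Concatenate remaining + first: "ce" + "aiab" = "ceaiab"

ceaiab


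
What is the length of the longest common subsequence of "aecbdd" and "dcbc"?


LCS of "aecbdd" and "dcbc"
DP table:
           d    c    b    c
      0    0    0    0    0
  a   0    0    0    0    0
  e   0    0    0    0    0
  c   0    0    1    1    1
  b   0    0    1    2    2
  d   0    1    1    2    2
  d   0    1    1    2    2
LCS length = dp[6][4] = 2

2


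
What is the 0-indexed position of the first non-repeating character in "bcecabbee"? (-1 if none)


Input: bcecabbee
Character frequencies:
  'a': 1
  'b': 3
  'c': 2
  'e': 3
Scanning left to right for freq == 1:
  Position 0 ('b'): freq=3, skip
  Position 1 ('c'): freq=2, skip
  Position 2 ('e'): freq=3, skip
  Position 3 ('c'): freq=2, skip
  Position 4 ('a'): unique! => answer = 4

4


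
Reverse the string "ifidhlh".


Input: ifidhlh
Reading characters right to left:
  Position 6: 'h'
  Position 5: 'l'
  Position 4: 'h'
  Position 3: 'd'
  Position 2: 'i'
  Position 1: 'f'
  Position 0: 'i'
Reversed: hlhdifi

hlhdifi


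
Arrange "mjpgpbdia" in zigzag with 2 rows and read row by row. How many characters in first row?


Zigzag "mjpgpbdia" into 2 rows:
Placing characters:
  'm' => row 0
  'j' => row 1
  'p' => row 0
  'g' => row 1
  'p' => row 0
  'b' => row 1
  'd' => row 0
  'i' => row 1
  'a' => row 0
Rows:
  Row 0: "mppda"
  Row 1: "jgbi"
First row length: 5

5
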